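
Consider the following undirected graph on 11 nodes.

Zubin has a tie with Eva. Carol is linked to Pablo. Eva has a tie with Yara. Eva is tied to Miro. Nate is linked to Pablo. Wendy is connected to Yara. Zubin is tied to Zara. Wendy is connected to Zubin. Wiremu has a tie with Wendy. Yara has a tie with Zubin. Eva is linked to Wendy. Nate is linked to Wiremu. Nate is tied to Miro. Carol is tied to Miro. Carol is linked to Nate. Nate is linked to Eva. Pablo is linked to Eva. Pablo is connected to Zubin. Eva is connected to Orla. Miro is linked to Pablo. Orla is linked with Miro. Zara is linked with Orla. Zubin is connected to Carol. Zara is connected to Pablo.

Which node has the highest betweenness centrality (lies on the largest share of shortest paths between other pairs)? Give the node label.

Unnormalized betweenness of each node: Carol:2/3, Eva:55/6, Miro:29/12, Nate:59/12, Orla:5/6, Pablo:15/4, Wendy:10/3, Wiremu:1/2, Yara:0, Zara:5/6, Zubin:79/12.
Eva has the largest value, 55/6, making it the main broker — the node through which the most shortest paths run.

Eva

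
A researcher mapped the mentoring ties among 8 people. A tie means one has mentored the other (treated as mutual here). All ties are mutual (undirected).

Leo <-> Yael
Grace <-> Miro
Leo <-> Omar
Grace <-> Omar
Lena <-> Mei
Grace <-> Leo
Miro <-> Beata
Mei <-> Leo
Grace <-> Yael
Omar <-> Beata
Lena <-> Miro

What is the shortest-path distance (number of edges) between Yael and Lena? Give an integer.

3

One shortest route is Yael – Leo – Mei – Lena, which uses 3 edges, and at distance 2 from Yael we only reach {Mei, Miro, Omar}, which does not include Lena. So d(Yael,Lena) = 3.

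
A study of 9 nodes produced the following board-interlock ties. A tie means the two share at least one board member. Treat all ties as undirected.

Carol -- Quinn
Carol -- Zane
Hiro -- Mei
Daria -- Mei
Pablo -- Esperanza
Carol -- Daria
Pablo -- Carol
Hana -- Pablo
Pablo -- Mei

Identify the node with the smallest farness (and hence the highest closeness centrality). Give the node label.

Farness (sum of distances to all others) for each node — Carol:13, Daria:16, Esperanza:19, Hana:19, Hiro:22, Mei:15, Pablo:12, Quinn:20, Zane:20.
The smallest farness is 12, for Pablo, so Pablo has the highest closeness.

Pablo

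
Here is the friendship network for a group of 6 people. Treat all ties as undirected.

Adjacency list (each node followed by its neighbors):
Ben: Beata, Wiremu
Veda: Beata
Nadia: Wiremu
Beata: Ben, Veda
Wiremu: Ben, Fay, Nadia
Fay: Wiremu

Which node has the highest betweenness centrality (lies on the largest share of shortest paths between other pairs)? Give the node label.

Wiremu

Unnormalized betweenness of each node: Beata:4, Ben:6, Fay:0, Nadia:0, Veda:0, Wiremu:7.
Wiremu has the largest value, 7, making it the main broker — the node through which the most shortest paths run.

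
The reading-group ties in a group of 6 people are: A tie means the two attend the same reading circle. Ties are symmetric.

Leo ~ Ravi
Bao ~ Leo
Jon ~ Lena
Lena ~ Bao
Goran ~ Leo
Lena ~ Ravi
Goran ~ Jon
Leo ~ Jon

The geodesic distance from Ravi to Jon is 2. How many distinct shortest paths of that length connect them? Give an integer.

The shortest distance is 2. The length-2 paths are: Ravi–Leo–Jon; Ravi–Lena–Jon.
That gives 2 distinct shortest paths.

2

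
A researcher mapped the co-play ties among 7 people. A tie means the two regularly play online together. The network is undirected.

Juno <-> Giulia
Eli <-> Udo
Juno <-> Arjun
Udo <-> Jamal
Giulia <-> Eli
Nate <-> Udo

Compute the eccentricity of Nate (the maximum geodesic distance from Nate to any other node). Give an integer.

5

Distances from Nate: Arjun:5, Eli:2, Giulia:3, Jamal:2, Juno:4, Udo:1.
The largest is 5 (to Arjun), so the eccentricity of Nate is 5.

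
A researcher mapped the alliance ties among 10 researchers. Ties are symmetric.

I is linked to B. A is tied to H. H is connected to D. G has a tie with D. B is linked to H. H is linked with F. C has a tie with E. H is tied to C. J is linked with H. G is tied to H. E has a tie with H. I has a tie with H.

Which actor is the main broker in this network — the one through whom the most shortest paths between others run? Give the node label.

Unnormalized betweenness of each node: A:0, B:0, C:0, D:0, E:0, F:0, G:0, H:33, I:0, J:0.
H has the largest value, 33, making it the main broker — the node through which the most shortest paths run.

H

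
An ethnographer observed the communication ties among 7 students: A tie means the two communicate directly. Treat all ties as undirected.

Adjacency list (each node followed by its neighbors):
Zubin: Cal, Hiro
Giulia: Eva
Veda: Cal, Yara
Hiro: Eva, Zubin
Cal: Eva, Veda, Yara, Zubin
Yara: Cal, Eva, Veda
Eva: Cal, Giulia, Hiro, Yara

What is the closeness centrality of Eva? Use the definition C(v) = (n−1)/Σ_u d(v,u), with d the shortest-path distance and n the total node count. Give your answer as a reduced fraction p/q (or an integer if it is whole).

3/4

Distances from Eva: Cal:1, Giulia:1, Hiro:1, Veda:2, Yara:1, Zubin:2. Sum = 8.
n = 7, so closeness = 6/8 = 3/4.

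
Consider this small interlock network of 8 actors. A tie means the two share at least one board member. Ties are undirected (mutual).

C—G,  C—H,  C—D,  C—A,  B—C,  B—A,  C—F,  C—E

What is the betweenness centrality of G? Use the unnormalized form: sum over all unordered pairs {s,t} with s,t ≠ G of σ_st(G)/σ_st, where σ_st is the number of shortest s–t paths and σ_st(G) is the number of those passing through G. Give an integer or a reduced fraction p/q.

No shortest path between any pair of other nodes passes through G.
Summing the contributions gives betweenness(G) = 0.

0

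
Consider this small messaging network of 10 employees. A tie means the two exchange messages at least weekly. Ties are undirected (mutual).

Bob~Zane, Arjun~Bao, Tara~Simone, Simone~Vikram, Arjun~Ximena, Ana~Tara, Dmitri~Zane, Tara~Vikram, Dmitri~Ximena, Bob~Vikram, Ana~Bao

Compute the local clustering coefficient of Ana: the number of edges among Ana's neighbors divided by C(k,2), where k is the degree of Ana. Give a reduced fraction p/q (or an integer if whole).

0

Ana's neighbors: Bao and Tara (k = 2).
Possible neighbor pairs: C(2,2) = 1. Edges among them: none → e = 0.
Clustering(Ana) = 0/1.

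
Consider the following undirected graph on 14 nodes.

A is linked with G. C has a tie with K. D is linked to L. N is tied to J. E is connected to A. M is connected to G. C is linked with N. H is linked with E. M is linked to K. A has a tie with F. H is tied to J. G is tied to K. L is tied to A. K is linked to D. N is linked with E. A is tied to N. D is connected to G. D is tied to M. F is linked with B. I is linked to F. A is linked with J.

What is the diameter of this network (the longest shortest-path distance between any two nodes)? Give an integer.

Eccentricity of each node (its greatest distance to any other): A:2, B:4, C:4, D:4, E:3, F:3, G:3, H:4, I:4, J:3, K:4, L:3, M:4, N:3.
The maximum eccentricity is 4, realized for instance by the pair C–I via C – N – A – F – I. So the diameter is 4.

4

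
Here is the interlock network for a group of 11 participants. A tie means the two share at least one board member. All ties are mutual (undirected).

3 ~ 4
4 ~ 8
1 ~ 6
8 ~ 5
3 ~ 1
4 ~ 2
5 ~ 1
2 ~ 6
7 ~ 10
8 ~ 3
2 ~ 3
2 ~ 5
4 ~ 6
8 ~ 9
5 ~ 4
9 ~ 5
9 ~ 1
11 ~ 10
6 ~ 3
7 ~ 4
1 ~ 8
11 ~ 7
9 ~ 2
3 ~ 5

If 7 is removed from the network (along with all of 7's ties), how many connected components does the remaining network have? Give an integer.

2

Without 7, the remaining ties split the others into: {1, 2, 3, 4, 5, 6, 8, 9}; {10, 11}.
That's 2 separate components.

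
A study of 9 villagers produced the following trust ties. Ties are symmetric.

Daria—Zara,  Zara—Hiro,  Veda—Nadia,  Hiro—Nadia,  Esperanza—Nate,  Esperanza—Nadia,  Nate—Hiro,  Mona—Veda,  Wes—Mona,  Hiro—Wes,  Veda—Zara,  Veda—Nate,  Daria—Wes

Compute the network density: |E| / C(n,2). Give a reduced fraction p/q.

There are 13 edges and 9 nodes, so the maximum possible is C(9,2) = 36.
Density = 13/36.

13/36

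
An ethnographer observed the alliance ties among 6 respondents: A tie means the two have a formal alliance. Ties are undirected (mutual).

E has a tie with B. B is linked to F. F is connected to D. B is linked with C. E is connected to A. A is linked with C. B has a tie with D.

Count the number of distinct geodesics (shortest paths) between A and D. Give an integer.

The shortest distance is 3. The length-3 paths are: A–E–B–D; A–C–B–D.
That gives 2 distinct shortest paths.

2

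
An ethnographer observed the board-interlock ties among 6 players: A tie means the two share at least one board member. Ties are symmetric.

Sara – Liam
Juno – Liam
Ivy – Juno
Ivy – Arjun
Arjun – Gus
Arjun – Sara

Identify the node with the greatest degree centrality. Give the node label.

Arjun

Degrees — Arjun:3, Gus:1, Ivy:2, Juno:2, Liam:2, Sara:2.
The maximum is 3, attained only by Arjun.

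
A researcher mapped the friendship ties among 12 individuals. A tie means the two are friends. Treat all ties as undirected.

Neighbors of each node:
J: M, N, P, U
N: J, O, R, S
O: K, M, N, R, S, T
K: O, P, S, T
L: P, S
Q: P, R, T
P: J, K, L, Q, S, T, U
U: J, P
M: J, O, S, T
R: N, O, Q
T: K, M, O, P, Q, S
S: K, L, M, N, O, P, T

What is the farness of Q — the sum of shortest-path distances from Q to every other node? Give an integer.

19

Distances from Q: J:2, K:2, L:2, M:2, N:2, O:2, P:1, R:1, S:2, T:1, U:2.
Sum = 2 + 2 + 2 + 2 + 2 + 2 + 1 + 1 + 2 + 1 + 2 = 19.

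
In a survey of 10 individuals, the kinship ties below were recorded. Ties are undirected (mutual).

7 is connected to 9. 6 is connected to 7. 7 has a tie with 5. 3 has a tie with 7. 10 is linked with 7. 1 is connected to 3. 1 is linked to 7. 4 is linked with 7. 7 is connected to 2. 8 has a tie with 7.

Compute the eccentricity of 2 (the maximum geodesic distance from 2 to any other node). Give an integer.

2

Distances from 2: 1:2, 3:2, 4:2, 5:2, 6:2, 7:1, 8:2, 9:2, 10:2.
The largest is 2 (to 8, 10, 9, 6, 4, 5, 3, and 1), so the eccentricity of 2 is 2.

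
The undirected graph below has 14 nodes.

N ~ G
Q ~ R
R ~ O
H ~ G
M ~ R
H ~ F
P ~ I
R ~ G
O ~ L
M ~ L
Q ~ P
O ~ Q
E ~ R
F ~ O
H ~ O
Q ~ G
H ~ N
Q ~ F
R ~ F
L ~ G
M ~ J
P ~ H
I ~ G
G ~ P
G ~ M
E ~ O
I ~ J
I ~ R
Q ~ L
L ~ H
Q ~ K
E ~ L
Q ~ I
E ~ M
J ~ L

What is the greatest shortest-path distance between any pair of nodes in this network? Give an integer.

3

Eccentricity of each node (its greatest distance to any other): E:3, F:3, G:2, H:3, I:2, J:3, K:3, L:2, M:3, N:3, O:2, P:3, Q:2, R:2.
The maximum eccentricity is 3, realized for instance by the pair N–K via N – G – Q – K. So the diameter is 3.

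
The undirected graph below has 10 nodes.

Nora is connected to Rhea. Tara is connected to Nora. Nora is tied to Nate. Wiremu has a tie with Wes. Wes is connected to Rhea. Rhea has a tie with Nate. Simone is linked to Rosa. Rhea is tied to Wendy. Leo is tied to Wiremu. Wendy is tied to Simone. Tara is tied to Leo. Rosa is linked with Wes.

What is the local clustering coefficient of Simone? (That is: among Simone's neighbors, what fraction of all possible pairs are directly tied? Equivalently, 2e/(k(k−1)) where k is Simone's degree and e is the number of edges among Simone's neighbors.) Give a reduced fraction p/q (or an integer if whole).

0

Simone's neighbors: Rosa and Wendy (k = 2).
Possible neighbor pairs: C(2,2) = 1. Edges among them: none → e = 0.
Clustering(Simone) = 0/1.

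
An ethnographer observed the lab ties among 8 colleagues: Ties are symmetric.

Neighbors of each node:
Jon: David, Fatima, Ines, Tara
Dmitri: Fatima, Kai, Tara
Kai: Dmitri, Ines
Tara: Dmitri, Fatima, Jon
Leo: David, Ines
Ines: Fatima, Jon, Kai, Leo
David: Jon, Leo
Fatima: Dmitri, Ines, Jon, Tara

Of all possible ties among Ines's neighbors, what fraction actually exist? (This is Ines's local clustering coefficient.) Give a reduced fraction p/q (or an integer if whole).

Ines's neighbors: Fatima, Jon, Kai, and Leo (k = 4).
Possible neighbor pairs: C(4,2) = 6. Edges among them: Fatima–Jon → e = 1.
Clustering(Ines) = 1/6.

1/6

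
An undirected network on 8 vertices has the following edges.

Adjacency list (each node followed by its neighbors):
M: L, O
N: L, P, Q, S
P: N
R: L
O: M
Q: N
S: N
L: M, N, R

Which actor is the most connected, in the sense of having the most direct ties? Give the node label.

N

Degrees — L:3, M:2, N:4, O:1, P:1, Q:1, R:1, S:1.
The maximum is 4, attained only by N.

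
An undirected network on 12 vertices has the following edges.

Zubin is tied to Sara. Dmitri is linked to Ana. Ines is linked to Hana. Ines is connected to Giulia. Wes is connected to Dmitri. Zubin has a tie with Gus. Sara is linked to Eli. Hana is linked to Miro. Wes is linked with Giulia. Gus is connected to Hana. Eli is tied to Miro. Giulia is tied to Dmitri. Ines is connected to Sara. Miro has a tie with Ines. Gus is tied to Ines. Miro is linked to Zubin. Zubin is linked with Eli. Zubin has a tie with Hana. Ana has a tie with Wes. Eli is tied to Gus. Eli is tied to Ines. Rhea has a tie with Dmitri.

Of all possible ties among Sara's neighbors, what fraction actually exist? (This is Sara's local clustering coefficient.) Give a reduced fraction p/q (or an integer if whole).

2/3

Sara's neighbors: Eli, Ines, and Zubin (k = 3).
Possible neighbor pairs: C(3,2) = 3. Edges among them: Eli–Ines, Eli–Zubin → e = 2.
Clustering(Sara) = 2/3.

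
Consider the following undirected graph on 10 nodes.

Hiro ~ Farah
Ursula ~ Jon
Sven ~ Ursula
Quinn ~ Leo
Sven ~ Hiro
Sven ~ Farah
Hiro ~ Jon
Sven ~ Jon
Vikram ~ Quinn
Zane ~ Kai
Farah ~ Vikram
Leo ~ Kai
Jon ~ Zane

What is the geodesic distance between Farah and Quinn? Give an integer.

2

One shortest route is Farah – Vikram – Quinn, which uses 2 edges, and Farah and Quinn are not directly tied, so nothing shorter exists. So d(Farah,Quinn) = 2.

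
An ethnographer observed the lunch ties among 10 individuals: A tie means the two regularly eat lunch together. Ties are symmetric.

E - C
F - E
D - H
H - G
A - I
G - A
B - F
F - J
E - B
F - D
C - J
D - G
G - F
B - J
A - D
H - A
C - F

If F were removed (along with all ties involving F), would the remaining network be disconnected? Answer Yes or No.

Removing F leaves {A, D, G, H, and I} with no path to {B, C, E, and J}, so the network splits into 2 components. F is a cut vertex.

Yes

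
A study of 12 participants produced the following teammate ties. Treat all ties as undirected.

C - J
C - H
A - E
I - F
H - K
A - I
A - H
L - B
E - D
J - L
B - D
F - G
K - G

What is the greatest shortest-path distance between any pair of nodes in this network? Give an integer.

6

Eccentricity of each node (its greatest distance to any other): A:4, B:6, C:4, D:5, E:4, F:6, G:6, H:4, I:5, J:5, K:5, L:6.
The maximum eccentricity is 6, realized for instance by the pair L–F via L – J – C – H – K – G – F. So the diameter is 6.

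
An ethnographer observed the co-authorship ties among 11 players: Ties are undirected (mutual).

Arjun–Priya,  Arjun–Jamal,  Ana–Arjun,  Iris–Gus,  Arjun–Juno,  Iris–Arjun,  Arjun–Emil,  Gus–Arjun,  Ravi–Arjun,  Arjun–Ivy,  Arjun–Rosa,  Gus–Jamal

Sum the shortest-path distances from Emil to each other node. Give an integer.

19

Distances from Emil: Ana:2, Arjun:1, Gus:2, Iris:2, Ivy:2, Jamal:2, Juno:2, Priya:2, Ravi:2, Rosa:2.
Sum = 2 + 1 + 2 + 2 + 2 + 2 + 2 + 2 + 2 + 2 = 19.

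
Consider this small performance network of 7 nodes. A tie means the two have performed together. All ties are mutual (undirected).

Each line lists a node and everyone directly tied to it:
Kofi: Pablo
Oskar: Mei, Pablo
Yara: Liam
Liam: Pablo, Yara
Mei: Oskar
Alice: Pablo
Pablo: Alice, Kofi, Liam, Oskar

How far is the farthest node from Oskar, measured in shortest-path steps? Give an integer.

3

Distances from Oskar: Alice:2, Kofi:2, Liam:2, Mei:1, Pablo:1, Yara:3.
The largest is 3 (to Yara), so the eccentricity of Oskar is 3.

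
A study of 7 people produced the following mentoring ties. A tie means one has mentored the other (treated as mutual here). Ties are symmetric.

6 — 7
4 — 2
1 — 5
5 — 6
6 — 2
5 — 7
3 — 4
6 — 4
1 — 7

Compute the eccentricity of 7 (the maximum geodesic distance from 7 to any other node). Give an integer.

3

Distances from 7: 1:1, 2:2, 3:3, 4:2, 5:1, 6:1.
The largest is 3 (to 3), so the eccentricity of 7 is 3.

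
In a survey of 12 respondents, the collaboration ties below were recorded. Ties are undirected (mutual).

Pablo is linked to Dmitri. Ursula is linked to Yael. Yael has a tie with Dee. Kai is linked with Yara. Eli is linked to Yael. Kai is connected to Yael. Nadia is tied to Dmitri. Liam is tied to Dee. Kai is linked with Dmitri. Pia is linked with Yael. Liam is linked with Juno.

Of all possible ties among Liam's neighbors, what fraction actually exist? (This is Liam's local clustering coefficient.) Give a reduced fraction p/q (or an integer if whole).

0

Liam's neighbors: Dee and Juno (k = 2).
Possible neighbor pairs: C(2,2) = 1. Edges among them: none → e = 0.
Clustering(Liam) = 0/1.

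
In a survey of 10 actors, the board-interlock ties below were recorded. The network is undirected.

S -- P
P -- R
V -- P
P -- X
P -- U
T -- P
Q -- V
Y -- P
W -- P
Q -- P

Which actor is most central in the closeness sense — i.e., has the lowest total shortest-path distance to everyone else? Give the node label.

Farness (sum of distances to all others) for each node — P:9, Q:16, R:17, S:17, T:17, U:17, V:16, W:17, X:17, Y:17.
The smallest farness is 9, for P, so P has the highest closeness.

P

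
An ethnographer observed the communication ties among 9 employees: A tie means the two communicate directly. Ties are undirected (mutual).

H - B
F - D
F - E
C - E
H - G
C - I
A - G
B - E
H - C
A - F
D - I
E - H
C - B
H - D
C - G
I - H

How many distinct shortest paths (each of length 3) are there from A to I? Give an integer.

The shortest distance is 3. The length-3 paths are: A–G–H–I; A–G–C–I; A–F–D–I.
That gives 3 distinct shortest paths.

3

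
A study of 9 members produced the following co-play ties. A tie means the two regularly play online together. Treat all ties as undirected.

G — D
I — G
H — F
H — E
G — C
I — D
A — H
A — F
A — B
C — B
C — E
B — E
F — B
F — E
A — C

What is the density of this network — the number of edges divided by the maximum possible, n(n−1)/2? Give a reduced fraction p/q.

There are 15 edges and 9 nodes, so the maximum possible is C(9,2) = 36.
Density = 15/36 = 5/12.

5/12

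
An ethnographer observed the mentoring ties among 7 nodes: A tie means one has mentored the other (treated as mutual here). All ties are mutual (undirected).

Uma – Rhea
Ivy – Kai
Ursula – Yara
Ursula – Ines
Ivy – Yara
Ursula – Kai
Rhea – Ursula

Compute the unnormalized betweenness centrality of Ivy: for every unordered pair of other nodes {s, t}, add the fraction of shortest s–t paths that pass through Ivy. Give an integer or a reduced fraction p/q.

1/2

Pairs whose geodesics pass through Ivy — Yara–Kai: 1/2.
All other pairs contribute 0.
Summing the contributions gives betweenness(Ivy) = 1/2.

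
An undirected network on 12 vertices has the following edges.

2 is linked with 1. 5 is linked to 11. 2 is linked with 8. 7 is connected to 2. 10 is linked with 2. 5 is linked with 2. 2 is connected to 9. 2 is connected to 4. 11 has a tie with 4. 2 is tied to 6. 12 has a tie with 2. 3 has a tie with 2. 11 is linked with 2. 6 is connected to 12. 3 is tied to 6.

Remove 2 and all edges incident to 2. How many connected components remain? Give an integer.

7

Without 2, the remaining ties split the others into: {3, 6, 12}; {10}; {9}; {8}; {4, 5, 11}; {7}; {1}.
That's 7 separate components.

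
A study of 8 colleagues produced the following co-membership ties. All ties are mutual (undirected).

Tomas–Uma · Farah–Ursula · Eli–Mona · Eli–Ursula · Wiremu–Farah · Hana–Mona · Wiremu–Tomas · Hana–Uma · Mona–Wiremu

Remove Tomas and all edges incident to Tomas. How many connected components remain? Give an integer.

1

Tomas's neighbors (Uma and Wiremu) remain reachable from one another through other ties, so the rest of the network stays in one piece.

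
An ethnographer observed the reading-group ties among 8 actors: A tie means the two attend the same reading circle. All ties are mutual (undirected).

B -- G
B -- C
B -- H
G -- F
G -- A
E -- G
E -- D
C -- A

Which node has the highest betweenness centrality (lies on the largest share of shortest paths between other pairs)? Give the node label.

G

Unnormalized betweenness of each node: A:2, B:8, C:1, D:0, E:6, F:0, G:15, H:0.
G has the largest value, 15, making it the main broker — the node through which the most shortest paths run.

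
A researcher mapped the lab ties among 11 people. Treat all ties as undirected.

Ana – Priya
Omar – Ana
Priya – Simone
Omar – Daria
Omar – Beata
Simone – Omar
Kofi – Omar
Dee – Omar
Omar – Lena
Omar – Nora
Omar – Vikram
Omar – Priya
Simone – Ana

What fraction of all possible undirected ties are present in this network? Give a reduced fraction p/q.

13/55

There are 13 edges and 11 nodes, so the maximum possible is C(11,2) = 55.
Density = 13/55.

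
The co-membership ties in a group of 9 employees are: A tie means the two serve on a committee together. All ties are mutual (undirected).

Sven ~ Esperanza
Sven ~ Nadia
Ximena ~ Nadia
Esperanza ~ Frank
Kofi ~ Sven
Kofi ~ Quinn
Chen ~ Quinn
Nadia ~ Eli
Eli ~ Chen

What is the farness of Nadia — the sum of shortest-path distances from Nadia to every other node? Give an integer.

15

Distances from Nadia: Chen:2, Eli:1, Esperanza:2, Frank:3, Kofi:2, Quinn:3, Sven:1, Ximena:1.
Sum = 2 + 1 + 2 + 3 + 2 + 3 + 1 + 1 = 15.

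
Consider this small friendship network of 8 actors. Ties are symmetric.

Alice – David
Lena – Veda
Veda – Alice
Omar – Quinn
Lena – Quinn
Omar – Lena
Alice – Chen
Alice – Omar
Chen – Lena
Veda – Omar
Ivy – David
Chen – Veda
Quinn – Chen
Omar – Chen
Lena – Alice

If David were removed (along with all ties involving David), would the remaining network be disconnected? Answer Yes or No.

Removing David leaves {Ivy} with no path to {Alice, Chen, Lena, Omar, Quinn, and Veda}, so the network splits into 2 components. David is a cut vertex.

Yes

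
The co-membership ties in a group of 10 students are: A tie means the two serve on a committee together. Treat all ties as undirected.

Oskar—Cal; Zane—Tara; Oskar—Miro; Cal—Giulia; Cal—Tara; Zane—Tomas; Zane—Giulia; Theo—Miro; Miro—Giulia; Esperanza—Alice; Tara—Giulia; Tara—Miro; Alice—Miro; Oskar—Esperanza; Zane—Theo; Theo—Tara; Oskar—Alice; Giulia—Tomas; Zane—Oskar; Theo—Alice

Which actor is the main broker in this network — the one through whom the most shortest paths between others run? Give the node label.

Oskar

Unnormalized betweenness of each node: Alice:149/60, Cal:67/60, Esperanza:0, Giulia:15/4, Miro:61/15, Oskar:38/5, Tara:9/4, Theo:107/60, Tomas:0, Zane:119/20.
Oskar has the largest value, 38/5, making it the main broker — the node through which the most shortest paths run.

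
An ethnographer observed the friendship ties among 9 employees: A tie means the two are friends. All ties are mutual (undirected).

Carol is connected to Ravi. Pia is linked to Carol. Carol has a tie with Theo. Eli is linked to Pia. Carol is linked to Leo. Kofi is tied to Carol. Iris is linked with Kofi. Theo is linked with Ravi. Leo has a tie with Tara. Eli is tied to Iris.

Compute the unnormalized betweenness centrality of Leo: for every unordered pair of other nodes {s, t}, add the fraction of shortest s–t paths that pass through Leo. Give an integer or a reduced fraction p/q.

7

Pairs whose geodesics pass through Leo — Tara–Carol: 1; Tara–Pia: 1; Tara–Kofi: 1; Tara–Iris: 1; Tara–Ravi: 1; Tara–Eli: 1; Tara–Theo: 1.
All other pairs contribute 0.
Summing the contributions gives betweenness(Leo) = 7.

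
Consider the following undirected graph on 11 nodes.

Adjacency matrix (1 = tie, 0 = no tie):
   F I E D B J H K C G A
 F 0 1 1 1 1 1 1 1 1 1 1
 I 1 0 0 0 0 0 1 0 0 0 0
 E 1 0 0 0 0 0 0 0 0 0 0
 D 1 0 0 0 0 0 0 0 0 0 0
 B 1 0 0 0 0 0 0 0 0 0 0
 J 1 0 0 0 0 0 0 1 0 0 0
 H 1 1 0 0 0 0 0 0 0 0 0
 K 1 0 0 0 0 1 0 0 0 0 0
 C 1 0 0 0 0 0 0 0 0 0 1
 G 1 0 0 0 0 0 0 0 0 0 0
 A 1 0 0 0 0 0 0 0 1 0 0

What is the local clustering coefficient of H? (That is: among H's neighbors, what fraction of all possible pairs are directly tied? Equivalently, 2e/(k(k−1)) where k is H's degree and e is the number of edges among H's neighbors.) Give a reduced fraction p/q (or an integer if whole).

H's neighbors: F and I (k = 2).
Possible neighbor pairs: C(2,2) = 1. Edges among them: F–I → e = 1.
Clustering(H) = 1/1.

1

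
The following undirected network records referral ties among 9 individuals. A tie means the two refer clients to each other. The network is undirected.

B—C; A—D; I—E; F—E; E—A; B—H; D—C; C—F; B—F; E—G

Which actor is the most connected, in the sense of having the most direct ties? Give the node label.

Degrees — A:2, B:3, C:3, D:2, E:4, F:3, G:1, H:1, I:1.
The maximum is 4, attained only by E.

E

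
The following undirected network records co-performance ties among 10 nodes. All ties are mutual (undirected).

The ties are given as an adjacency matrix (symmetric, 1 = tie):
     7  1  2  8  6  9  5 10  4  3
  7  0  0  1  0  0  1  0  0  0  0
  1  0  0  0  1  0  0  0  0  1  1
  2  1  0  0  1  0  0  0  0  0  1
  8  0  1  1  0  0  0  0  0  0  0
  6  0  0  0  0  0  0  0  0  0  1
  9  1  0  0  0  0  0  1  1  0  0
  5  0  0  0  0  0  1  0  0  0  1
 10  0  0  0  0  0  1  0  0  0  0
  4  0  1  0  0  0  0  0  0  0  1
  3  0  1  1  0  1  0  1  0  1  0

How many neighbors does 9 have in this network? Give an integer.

3

9 is directly tied to 5, 7, and 10. That is 3 neighbors, so the degree of 9 is 3.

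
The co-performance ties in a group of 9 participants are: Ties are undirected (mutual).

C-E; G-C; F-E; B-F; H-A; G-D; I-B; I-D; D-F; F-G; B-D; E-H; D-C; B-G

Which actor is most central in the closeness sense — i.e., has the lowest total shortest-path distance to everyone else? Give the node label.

F

Farness (sum of distances to all others) for each node — A:26, B:15, C:14, D:14, E:14, F:13, G:15, H:19, I:20.
The smallest farness is 13, for F, so F has the highest closeness.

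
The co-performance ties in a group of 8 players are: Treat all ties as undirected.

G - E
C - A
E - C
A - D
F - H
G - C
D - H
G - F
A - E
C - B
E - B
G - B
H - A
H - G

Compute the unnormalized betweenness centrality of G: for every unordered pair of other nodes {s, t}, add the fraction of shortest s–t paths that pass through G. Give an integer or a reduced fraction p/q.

16/3

Pairs whose geodesics pass through G — F–E: 1; F–C: 1; F–B: 1; E–H: 1/2; C–H: 1/2; D–B: 1/3; H–B: 1.
All other pairs contribute 0.
Summing the contributions gives betweenness(G) = 16/3.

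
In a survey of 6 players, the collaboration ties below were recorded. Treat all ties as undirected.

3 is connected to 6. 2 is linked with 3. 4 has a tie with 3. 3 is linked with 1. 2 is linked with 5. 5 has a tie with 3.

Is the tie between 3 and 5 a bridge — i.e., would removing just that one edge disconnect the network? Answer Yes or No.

No

Even without that edge, 3 still reaches 5 via 3 – 2 – 5, so the network stays connected. Not a bridge.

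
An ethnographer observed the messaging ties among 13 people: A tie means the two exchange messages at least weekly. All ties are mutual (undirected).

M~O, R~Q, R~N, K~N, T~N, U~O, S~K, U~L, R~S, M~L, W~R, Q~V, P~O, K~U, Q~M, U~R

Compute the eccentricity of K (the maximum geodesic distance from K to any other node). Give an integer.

4

Distances from K: L:2, M:3, N:1, O:2, P:3, Q:3, R:2, S:1, T:2, U:1, V:4, W:3.
The largest is 4 (to V), so the eccentricity of K is 4.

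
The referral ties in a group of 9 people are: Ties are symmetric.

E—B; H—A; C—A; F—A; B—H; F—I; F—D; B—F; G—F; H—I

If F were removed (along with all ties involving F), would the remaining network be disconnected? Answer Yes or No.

Yes

Removing F leaves {D} with no path to {A, B, C, E, H, and I}, so the network splits into 3 components. F is a cut vertex.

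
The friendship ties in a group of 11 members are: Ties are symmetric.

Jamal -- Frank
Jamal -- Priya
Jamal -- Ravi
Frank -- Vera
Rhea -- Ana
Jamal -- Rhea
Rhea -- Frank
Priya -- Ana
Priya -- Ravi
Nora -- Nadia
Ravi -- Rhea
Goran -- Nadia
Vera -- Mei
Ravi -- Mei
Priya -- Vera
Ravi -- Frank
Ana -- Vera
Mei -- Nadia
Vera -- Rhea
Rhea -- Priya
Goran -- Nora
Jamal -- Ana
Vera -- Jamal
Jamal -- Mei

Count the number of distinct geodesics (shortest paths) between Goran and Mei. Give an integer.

1

The shortest distance is 2, and the only length-2 path is Goran–Nadia–Mei. So there is exactly 1 shortest path.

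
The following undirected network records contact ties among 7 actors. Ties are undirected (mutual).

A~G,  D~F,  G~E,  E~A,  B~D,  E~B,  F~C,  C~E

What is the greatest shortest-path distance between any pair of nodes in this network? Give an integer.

3

Eccentricity of each node (its greatest distance to any other): A:3, B:2, C:2, D:3, E:2, F:3, G:3.
The maximum eccentricity is 3, realized for instance by the pair D–A via D – B – E – A. So the diameter is 3.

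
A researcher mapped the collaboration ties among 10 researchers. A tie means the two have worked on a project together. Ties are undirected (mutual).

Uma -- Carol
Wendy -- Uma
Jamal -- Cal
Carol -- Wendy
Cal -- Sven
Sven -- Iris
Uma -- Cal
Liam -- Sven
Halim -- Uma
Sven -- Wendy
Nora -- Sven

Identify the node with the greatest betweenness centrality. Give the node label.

Sven

Unnormalized betweenness of each node: Cal:12, Carol:0, Halim:0, Iris:0, Jamal:0, Liam:0, Nora:0, Sven:22, Uma:11, Wendy:8.
Sven has the largest value, 22, making it the main broker — the node through which the most shortest paths run.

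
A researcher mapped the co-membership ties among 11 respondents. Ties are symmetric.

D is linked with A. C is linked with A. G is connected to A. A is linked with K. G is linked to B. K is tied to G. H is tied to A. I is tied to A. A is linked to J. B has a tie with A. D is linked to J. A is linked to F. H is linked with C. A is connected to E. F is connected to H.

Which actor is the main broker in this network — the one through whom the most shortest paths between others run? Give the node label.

Unnormalized betweenness of each node: A:39, B:0, C:0, D:0, E:0, F:0, G:1/2, H:1/2, I:0, J:0, K:0.
A has the largest value, 39, making it the main broker — the node through which the most shortest paths run.

A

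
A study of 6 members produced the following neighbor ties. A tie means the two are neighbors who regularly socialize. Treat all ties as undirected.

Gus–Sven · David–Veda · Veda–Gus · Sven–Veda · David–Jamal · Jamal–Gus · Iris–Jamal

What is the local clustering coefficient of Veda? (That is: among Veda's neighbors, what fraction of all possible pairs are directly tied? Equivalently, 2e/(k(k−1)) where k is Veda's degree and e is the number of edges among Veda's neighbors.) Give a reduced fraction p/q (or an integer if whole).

1/3

Veda's neighbors: David, Gus, and Sven (k = 3).
Possible neighbor pairs: C(3,2) = 3. Edges among them: Gus–Sven → e = 1.
Clustering(Veda) = 1/3.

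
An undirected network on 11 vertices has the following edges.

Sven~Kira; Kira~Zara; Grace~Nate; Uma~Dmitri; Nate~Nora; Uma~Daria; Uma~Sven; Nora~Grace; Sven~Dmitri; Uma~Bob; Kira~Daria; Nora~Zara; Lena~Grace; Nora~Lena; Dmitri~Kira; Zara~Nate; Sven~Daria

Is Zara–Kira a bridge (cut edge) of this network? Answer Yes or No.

Yes

Without the Zara–Kira edge there is no alternate route between Zara and Kira, so the network disconnects. It is a bridge.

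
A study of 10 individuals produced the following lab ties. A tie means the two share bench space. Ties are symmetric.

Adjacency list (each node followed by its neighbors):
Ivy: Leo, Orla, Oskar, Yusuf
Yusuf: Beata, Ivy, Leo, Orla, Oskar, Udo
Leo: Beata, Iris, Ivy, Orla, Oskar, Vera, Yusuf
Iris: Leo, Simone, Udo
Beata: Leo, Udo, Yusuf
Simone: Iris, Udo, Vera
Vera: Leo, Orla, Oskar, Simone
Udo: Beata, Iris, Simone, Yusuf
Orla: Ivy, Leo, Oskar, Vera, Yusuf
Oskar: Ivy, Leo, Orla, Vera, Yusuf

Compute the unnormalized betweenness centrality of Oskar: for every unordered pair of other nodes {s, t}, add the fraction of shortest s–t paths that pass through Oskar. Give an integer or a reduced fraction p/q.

13/15

Pairs whose geodesics pass through Oskar — Ivy–Simone: 1/5; Ivy–Vera: 1/3; Vera–Yusuf: 1/3.
All other pairs contribute 0.
Summing the contributions gives betweenness(Oskar) = 13/15.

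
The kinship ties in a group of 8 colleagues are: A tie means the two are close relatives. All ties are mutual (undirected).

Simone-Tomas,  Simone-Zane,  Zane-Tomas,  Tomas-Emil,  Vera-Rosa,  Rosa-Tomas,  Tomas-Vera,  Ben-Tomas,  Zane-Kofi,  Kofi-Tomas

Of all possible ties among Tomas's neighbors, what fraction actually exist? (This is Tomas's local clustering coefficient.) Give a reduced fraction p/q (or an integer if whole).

Tomas's neighbors: Ben, Emil, Kofi, Rosa, Simone, Vera, and Zane (k = 7).
Possible neighbor pairs: C(7,2) = 21. Edges among them: Kofi–Zane, Rosa–Vera, Simone–Zane → e = 3.
Clustering(Tomas) = 3/21 = 1/7.

1/7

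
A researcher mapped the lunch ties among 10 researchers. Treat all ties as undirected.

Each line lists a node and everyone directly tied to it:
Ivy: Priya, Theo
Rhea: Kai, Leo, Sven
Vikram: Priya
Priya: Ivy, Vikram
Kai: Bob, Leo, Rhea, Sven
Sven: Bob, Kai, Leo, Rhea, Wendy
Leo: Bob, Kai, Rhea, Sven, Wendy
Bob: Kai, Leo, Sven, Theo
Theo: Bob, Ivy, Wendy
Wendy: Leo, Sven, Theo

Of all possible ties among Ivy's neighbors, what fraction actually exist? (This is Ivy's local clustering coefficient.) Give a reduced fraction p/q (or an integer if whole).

0

Ivy's neighbors: Priya and Theo (k = 2).
Possible neighbor pairs: C(2,2) = 1. Edges among them: none → e = 0.
Clustering(Ivy) = 0/1.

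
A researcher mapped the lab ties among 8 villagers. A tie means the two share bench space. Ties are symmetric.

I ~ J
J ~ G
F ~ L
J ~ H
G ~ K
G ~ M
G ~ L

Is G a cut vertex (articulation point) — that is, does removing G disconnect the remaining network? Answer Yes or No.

Yes

Removing G leaves {H, I, and J} with no path to {F and L}, so the network splits into 4 components. G is a cut vertex.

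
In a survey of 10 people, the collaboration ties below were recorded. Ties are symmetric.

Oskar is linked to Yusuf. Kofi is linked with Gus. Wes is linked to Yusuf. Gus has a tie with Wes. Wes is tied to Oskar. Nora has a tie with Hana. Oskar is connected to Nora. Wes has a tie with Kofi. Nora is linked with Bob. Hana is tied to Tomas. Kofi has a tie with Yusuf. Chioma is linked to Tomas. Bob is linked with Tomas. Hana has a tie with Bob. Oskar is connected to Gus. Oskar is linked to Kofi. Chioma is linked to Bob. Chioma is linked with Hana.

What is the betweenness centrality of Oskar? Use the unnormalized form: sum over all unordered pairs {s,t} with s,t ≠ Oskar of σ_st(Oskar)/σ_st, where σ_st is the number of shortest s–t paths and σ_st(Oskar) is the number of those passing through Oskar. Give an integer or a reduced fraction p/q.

61/3

Pairs whose geodesics pass through Oskar — Yusuf–Gus: 1/3; Yusuf–Chioma: 2/2; Yusuf–Nora: 1; Yusuf–Tomas: 2/2; Yusuf–Hana: 1; Yusuf–Bob: 1; Kofi–Chioma: 2/2; Kofi–Nora: 1; Kofi–Tomas: 2/2; Kofi–Hana: 1; Kofi–Bob: 1; Gus–Chioma: 2/2; Gus–Nora: 1; Gus–Tomas: 2/2 … (+7 more pairs).
All other pairs contribute 0.
Summing the contributions gives betweenness(Oskar) = 61/3.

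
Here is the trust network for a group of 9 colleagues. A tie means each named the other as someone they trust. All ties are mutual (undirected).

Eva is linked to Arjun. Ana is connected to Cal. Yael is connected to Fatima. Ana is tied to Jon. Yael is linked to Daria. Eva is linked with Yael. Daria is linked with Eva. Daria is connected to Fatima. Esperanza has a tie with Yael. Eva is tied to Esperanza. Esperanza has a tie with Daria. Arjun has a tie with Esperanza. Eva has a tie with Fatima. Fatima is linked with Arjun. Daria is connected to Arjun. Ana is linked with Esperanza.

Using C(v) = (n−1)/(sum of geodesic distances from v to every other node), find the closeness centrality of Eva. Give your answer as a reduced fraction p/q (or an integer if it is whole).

8/13

Distances from Eva: Ana:2, Arjun:1, Cal:3, Daria:1, Esperanza:1, Fatima:1, Jon:3, Yael:1. Sum = 13.
n = 9, so closeness = 8/13.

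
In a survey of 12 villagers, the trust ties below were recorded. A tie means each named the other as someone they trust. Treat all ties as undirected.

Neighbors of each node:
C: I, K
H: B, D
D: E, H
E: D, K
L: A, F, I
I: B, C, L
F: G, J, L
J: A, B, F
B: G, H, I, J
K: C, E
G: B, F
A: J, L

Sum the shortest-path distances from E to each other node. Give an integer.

34

Distances from E: A:5, B:3, C:2, D:1, F:5, G:4, H:2, I:3, J:4, K:1, L:4.
Sum = 5 + 3 + 2 + 1 + 5 + 4 + 2 + 3 + 4 + 1 + 4 = 34.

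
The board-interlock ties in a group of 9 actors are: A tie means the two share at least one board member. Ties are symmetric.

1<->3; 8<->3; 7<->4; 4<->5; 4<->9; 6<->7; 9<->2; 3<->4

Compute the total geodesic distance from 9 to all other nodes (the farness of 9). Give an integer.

17

Distances from 9: 1:3, 2:1, 3:2, 4:1, 5:2, 6:3, 7:2, 8:3.
Sum = 3 + 1 + 2 + 1 + 2 + 3 + 2 + 3 = 17.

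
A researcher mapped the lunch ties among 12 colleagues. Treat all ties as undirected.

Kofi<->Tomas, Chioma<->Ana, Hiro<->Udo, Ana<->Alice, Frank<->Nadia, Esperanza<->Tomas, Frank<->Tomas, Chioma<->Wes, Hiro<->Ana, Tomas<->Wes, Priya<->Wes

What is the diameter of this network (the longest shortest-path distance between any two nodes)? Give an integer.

Eccentricity of each node (its greatest distance to any other): Alice:6, Ana:5, Chioma:4, Esperanza:6, Frank:6, Hiro:6, Kofi:6, Nadia:7, Priya:5, Tomas:5, Udo:7, Wes:4.
The maximum eccentricity is 7, realized for instance by the pair Nadia–Udo via Nadia – Frank – Tomas – Wes – Chioma – Ana – Hiro – Udo. So the diameter is 7.

7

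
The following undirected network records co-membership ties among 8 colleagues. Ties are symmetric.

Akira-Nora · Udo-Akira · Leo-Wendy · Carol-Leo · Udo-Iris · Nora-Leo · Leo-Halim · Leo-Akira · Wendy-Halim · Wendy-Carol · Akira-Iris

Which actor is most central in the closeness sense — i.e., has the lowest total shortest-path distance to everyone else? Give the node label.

Leo

Farness (sum of distances to all others) for each node — Akira:10, Carol:14, Halim:14, Iris:15, Leo:9, Nora:12, Udo:15, Wendy:13.
The smallest farness is 9, for Leo, so Leo has the highest closeness.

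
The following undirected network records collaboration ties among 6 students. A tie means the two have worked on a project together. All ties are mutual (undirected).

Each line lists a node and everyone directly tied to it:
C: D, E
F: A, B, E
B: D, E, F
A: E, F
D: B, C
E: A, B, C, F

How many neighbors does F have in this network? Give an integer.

3

F is directly tied to A, B, and E. That is 3 neighbors, so the degree of F is 3.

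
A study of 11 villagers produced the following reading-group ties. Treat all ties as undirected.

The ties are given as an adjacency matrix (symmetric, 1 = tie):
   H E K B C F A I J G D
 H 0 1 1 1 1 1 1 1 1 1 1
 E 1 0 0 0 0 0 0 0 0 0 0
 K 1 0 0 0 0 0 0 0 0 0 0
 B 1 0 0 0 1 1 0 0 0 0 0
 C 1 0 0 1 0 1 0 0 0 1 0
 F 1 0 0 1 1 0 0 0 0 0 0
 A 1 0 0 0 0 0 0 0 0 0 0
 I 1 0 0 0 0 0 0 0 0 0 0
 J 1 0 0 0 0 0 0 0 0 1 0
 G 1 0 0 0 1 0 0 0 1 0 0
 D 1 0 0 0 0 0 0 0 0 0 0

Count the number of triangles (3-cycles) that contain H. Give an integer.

5

H's neighbors: A, B, C, D, E, F, G, I, J, and K.
Neighbor pairs that are themselves tied: H–B–C; H–B–F; H–C–F; H–C–G; H–G–J. Each forms one triangle with H, for 5 in total.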